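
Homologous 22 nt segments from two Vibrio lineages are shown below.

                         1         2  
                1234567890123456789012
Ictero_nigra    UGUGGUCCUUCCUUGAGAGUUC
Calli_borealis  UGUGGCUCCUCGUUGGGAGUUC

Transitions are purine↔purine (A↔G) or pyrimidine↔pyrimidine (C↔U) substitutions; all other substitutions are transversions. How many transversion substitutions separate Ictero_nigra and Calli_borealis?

1

Differing sites — 6:U/C (Ti); 7:C/U (Ti); 9:U/C (Ti); 12:C/G (Tv); 16:A/G (Ti).
Of the 5 differences, 4 transitions and 1 transversion, so the answer is 1.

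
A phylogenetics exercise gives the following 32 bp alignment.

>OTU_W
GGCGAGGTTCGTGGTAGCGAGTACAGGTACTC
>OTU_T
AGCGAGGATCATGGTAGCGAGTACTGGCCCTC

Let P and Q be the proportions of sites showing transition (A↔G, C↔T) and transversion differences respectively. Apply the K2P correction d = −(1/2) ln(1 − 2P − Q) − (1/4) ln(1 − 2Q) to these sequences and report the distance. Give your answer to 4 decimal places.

Differing sites — 1:G/A (Ti); 8:T/A (Tv); 11:G/A (Ti); 25:A/T (Tv); 28:T/C (Ti); 29:A/C (Tv).
Of the 6 differences, 3 transitions and 3 transversions over 32 sites: P = 3/32 = 0.093750, Q = 3/32 = 0.093750.
d = −0.5·ln(0.718750) − 0.25·ln(0.812500) = −0.5·(-0.330242) − 0.25·(-0.207639) = 0.2170.

0.2170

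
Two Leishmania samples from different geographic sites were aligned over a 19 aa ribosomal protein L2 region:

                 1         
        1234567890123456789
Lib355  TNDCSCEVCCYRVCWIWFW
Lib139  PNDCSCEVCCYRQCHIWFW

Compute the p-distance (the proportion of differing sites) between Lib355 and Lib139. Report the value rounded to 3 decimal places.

Mismatches occur at site 1 (T/P), site 13 (V/Q), site 15 (W/H).
There are 3 differences over 19 sites, so p = 3/19 = 0.158.

0.158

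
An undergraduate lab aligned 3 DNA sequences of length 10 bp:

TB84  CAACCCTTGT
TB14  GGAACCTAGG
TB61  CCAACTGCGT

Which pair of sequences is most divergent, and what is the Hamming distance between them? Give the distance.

6

Pairwise Hamming distances:
  TB84 vs TB14: 5
  TB84 vs TB61: 5
  TB14 vs TB61: 6
The largest is 6, between TB14 and TB61.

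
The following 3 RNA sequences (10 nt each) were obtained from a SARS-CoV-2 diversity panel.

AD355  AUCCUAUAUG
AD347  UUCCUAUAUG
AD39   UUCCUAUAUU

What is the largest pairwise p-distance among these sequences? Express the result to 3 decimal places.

Pairwise Hamming distances:
  AD355 vs AD347: 1
  AD355 vs AD39: 2
  AD347 vs AD39: 1
The largest is 2 mismatches, between AD355 and AD39; p = 2/10 = 0.200.

0.200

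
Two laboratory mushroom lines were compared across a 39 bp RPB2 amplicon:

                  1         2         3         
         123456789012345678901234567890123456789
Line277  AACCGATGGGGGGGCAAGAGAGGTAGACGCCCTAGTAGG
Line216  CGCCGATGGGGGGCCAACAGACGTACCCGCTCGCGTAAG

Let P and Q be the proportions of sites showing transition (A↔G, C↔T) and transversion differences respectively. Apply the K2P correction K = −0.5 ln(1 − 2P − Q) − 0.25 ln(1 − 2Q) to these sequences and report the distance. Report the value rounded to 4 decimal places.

0.3544

Mismatches occur at site 1 (A→C, transversion), site 2 (A→G, transition), site 14 (G→C, transversion), site 18 (G→C, transversion), site 22 (G→C, transversion), site 26 (G→C, transversion), site 27 (A→C, transversion), site 31 (C→T, transition), site 33 (T→G, transversion), site 34 (A→C, transversion), site 38 (G→A, transition).
Of the 11 differences, 3 transitions and 8 transversions over 39 sites: P = 3/39 = 0.076923, Q = 8/39 = 0.205128.
d = −0.5·ln(0.641026) − 0.25·ln(0.589744) = −0.5·(-0.444685) − 0.25·(-0.528067) = 0.3544.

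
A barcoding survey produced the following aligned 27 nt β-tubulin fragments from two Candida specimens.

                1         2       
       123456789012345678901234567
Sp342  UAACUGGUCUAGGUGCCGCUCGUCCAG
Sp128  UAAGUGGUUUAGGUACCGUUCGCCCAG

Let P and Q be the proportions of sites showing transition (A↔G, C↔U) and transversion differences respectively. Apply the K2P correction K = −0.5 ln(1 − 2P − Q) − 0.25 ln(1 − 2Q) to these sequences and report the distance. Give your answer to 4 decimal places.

0.2220

Mismatches occur at site 4 (C→G, transversion), site 9 (C→U, transition), site 15 (G→A, transition), site 19 (C→U, transition), site 23 (U→C, transition).
Of the 5 differences, 4 transitions and 1 transversion over 27 sites: P = 4/27 = 0.148148, Q = 1/27 = 0.037037.
d = −0.5·ln(0.666667) − 0.25·ln(0.925926) = −0.5·(-0.405465) − 0.25·(-0.076961) = 0.2220.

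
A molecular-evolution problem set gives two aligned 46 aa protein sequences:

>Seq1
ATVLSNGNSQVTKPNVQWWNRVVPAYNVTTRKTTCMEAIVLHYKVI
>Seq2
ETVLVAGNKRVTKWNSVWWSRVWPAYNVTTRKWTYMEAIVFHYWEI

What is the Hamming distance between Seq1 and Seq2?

Differing sites — 1:A/E; 5:S/V; 6:N/A; 9:S/K; 10:Q/R; 14:P/W; 16:V/S; 17:Q/V; 20:N/S; 23:V/W; 33:T/W; 35:C/Y; 41:L/F; 44:K/W; 45:V/E.
That gives 15 mismatches out of 46 aligned sites, so the Hamming distance is 15.

15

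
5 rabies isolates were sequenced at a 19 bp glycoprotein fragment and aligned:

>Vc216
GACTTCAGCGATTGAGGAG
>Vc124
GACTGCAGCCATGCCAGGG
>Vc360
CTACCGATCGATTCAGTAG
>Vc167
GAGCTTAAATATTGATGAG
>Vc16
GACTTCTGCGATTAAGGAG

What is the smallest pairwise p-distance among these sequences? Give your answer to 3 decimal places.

Pairwise Hamming distances:
  Vc216 vs Vc124: 7
  Vc216 vs Vc360: 9
  Vc216 vs Vc167: 7
  Vc216 vs Vc16: 2
  Vc124 vs Vc360: 13
  Vc124 vs Vc167: 12
  Vc124 vs Vc16: 8
  Vc360 vs Vc167: 11
  Vc360 vs Vc16: 10
  Vc167 vs Vc16: 9
The smallest is 2 mismatches, between Vc216 and Vc16; p = 2/19 = 0.105.

0.105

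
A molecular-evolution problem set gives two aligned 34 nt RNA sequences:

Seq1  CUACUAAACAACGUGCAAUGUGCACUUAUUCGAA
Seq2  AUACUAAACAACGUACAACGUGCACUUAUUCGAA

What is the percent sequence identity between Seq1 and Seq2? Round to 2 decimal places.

91.18%

Differing sites — 1:C/A; 15:G/A; 19:U/C.
31 of the 34 sites match, so the percent identity is 31/34 × 100 = 91.18%.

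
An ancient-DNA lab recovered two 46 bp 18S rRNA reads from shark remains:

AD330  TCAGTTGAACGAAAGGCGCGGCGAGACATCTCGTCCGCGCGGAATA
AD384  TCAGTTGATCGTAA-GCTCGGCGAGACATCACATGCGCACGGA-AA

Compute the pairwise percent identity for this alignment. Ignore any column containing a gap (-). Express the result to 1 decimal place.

81.8%

Excluding the 2 gap columns leaves 44 comparable sites.
The sequences differ at positions 9 (A/T), 12 (A/T), 18 (G/T), 31 (T/A), 33 (G/A), 35 (C/G), 39 (G/A), 45 (T/A).
36 of the 44 comparable sites match, so the percent identity is 36/44 × 100 = 81.8%.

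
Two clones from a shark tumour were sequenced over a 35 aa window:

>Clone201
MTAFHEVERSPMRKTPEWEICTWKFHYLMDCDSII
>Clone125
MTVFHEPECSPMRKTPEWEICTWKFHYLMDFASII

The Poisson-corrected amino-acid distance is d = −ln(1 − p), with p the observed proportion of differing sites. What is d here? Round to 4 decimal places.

Differing sites — 3:A/V; 7:V/P; 9:R/C; 31:C/F; 32:D/A.
p = 5/35 = 0.142857.
d = −ln(1 − 0.142857) = −ln(0.857143) = 0.1542.

0.1542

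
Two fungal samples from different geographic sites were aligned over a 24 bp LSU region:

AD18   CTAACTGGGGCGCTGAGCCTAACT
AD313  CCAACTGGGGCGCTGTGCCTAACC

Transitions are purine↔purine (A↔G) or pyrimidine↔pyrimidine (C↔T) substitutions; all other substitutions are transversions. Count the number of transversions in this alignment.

1

The sequences differ at positions 2 (T/C, transition), 16 (A/T, transversion), 24 (T/C, transition).
Of the 3 differences, 2 transitions and 1 transversion, so the answer is 1.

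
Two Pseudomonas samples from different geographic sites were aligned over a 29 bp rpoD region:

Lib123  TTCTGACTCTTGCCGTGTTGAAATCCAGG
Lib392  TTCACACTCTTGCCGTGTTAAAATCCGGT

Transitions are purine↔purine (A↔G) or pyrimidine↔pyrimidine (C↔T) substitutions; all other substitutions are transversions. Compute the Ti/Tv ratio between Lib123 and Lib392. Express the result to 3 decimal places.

Differing sites — 4:T/A (Tv); 5:G/C (Tv); 20:G/A (Ti); 27:A/G (Ti); 29:G/T (Tv).
Of the 5 differences, 2 transitions and 3 transversions, so Ti/Tv = 2/3 = 0.667.

0.667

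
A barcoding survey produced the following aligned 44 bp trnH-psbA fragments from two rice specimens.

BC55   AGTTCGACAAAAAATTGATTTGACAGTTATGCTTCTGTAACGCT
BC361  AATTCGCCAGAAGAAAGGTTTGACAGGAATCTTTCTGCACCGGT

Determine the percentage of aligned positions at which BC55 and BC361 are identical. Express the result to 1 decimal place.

68.2%

Differing sites — 2:G/A; 7:A/C; 10:A/G; 13:A/G; 15:T/A; 16:T/A; 18:A/G; 27:T/G; 28:T/A; 31:G/C; 32:C/T; 38:T/C; 40:A/C; 43:C/G.
30 of the 44 sites match, so the percent identity is 30/44 × 100 = 68.2%.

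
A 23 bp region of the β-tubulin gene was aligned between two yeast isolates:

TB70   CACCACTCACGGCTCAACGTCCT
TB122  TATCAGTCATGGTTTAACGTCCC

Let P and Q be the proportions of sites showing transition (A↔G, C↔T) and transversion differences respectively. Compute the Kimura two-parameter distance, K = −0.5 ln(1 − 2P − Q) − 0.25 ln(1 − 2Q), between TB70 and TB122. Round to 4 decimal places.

0.4392

Mismatches occur at site 1 (C/T, transition), site 3 (C/T, transition), site 6 (C/G, transversion), site 10 (C/T, transition), site 13 (C/T, transition), site 15 (C/T, transition), site 23 (T/C, transition).
Of the 7 differences, 6 transitions and 1 transversion over 23 sites: P = 6/23 = 0.260870, Q = 1/23 = 0.043478.
d = −0.5·ln(0.434782) − 0.25·ln(0.913044) = −0.5·(-0.832911) − 0.25·(-0.090971) = 0.4392.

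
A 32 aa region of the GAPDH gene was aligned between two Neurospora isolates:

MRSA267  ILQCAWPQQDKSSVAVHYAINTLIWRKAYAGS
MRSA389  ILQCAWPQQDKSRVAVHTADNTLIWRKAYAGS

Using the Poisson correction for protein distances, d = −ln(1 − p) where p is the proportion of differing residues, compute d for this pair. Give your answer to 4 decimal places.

0.0984

The sequences differ at positions 13 (S/R), 18 (Y/T), 20 (I/D).
p = 3/32 = 0.093750.
d = −ln(1 − 0.093750) = −ln(0.906250) = 0.0984.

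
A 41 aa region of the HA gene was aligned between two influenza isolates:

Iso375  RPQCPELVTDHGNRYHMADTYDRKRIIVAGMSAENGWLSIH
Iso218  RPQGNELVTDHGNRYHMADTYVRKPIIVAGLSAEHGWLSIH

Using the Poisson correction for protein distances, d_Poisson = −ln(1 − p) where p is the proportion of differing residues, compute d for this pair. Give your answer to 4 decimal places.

0.1582

The sequences differ at positions 4 (C/G), 5 (P/N), 22 (D/V), 25 (R/P), 31 (M/L), 35 (N/H).
p = 6/41 = 0.146341.
d = −ln(1 − 0.146341) = −ln(0.853659) = 0.1582.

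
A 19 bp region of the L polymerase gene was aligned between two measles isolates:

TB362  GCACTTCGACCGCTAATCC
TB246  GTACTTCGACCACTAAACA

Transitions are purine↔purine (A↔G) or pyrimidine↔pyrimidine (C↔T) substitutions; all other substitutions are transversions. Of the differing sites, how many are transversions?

Differing sites — 2:C/T (Ti); 12:G/A (Ti); 17:T/A (Tv); 19:C/A (Tv).
Of the 4 differences, 2 transitions and 2 transversions, so the answer is 2.

2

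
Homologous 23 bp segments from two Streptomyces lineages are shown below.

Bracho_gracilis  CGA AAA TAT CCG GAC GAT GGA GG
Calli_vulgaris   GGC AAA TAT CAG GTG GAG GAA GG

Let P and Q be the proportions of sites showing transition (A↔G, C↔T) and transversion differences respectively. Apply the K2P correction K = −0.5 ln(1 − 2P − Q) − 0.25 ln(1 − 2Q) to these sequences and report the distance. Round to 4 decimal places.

0.3981

Mismatches occur at site 1 (C→G, transversion), site 3 (A→C, transversion), site 11 (C→A, transversion), site 14 (A→T, transversion), site 15 (C→G, transversion), site 18 (T→G, transversion), site 20 (G→A, transition).
Of the 7 differences, 1 transition and 6 transversions over 23 sites: P = 1/23 = 0.043478, Q = 6/23 = 0.260870.
d = −0.5·ln(0.652174) − 0.25·ln(0.478260) = −0.5·(-0.427444) − 0.25·(-0.737601) = 0.3981.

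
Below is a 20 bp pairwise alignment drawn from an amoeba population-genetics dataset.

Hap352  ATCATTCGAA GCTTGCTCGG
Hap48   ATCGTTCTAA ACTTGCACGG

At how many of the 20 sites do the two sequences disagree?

The sequences differ at positions 4 (A/G), 8 (G/T), 11 (G/A), 17 (T/A).
That gives 4 mismatches out of 20 aligned sites, so the Hamming distance is 4.

4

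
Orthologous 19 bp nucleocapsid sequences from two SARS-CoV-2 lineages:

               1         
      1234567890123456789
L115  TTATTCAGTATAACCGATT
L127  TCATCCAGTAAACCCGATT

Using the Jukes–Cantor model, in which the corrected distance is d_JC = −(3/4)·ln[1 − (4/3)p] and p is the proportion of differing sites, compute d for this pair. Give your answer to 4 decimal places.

The sequences differ at positions 2 (T/C), 5 (T/C), 11 (T/A), 13 (A/C).
p = 4/19 = 0.210526.
d = −0.75 · ln(1 − (4/3)·0.210526) = −0.75 · ln(0.719299) = −0.75 · (-0.329478) = 0.2471.

0.2471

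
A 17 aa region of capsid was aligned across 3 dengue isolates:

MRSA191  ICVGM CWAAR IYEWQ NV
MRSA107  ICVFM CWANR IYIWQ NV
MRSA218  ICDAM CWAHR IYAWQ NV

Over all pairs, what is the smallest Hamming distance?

3

Pairwise Hamming distances:
  MRSA191 vs MRSA107: 3
  MRSA191 vs MRSA218: 4
  MRSA107 vs MRSA218: 4
The smallest is 3, between MRSA191 and MRSA107.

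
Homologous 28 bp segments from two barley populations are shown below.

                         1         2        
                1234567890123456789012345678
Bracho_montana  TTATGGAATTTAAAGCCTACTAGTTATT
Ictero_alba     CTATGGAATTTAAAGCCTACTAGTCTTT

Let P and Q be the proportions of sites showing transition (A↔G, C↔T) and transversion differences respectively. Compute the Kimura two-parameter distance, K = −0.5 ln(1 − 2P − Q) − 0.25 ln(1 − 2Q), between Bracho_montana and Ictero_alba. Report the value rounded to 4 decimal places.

0.1169

The sequences differ at positions 1 (T/C, transition), 25 (T/C, transition), 26 (A/T, transversion).
Of the 3 differences, 2 transitions and 1 transversion over 28 sites: P = 2/28 = 0.071429, Q = 1/28 = 0.035714.
d = −0.5·ln(0.821428) − 0.25·ln(0.928572) = −0.5·(-0.196711) − 0.25·(-0.074107) = 0.1169.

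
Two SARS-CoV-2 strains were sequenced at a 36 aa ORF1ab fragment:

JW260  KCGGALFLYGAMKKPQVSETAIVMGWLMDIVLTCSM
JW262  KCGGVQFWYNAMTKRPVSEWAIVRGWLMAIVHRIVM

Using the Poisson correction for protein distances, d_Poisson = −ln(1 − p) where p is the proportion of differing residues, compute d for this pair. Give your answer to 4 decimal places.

Differing sites — 5:A/V; 6:L/Q; 8:L/W; 10:G/N; 13:K/T; 15:P/R; 16:Q/P; 20:T/W; 24:M/R; 29:D/A; 32:L/H; 33:T/R; 34:C/I; 35:S/V.
p = 14/36 = 0.388889.
d = −ln(1 − 0.388889) = −ln(0.611111) = 0.4925.

0.4925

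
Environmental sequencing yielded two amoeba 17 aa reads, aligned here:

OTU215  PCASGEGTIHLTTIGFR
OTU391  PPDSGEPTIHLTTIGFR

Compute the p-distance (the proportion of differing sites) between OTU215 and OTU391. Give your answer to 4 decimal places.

The sequences differ at positions 2 (C/P), 3 (A/D), 7 (G/P).
There are 3 differences over 17 sites, so p = 3/17 = 0.1765.

0.1765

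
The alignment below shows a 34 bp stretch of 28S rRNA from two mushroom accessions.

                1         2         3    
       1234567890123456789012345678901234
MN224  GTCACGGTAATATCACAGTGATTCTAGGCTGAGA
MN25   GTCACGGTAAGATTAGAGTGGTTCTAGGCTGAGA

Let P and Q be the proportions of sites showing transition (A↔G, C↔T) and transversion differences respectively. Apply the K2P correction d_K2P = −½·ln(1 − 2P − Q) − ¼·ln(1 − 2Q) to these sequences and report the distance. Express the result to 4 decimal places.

0.1284

The sequences differ at positions 11 (T/G, transversion), 14 (C/T, transition), 16 (C/G, transversion), 21 (A/G, transition).
Of the 4 differences, 2 transitions and 2 transversions over 34 sites: P = 2/34 = 0.058824, Q = 2/34 = 0.058824.
d = −0.5·ln(0.823528) − 0.25·ln(0.882352) = −0.5·(-0.194158) − 0.25·(-0.125164) = 0.1284.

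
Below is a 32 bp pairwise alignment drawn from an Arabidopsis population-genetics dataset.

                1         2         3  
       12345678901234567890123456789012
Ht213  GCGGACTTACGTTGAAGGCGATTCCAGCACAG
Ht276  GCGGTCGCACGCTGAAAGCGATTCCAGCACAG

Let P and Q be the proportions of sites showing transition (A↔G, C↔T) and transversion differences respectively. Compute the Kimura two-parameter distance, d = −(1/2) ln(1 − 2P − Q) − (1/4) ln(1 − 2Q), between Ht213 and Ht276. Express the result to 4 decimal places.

0.1772

Differing sites — 5:A/T (Tv); 7:T/G (Tv); 8:T/C (Ti); 12:T/C (Ti); 17:G/A (Ti).
Of the 5 differences, 3 transitions and 2 transversions over 32 sites: P = 3/32 = 0.093750, Q = 2/32 = 0.062500.
d = −0.5·ln(0.750000) − 0.25·ln(0.875000) = −0.5·(-0.287682) − 0.25·(-0.133531) = 0.1772.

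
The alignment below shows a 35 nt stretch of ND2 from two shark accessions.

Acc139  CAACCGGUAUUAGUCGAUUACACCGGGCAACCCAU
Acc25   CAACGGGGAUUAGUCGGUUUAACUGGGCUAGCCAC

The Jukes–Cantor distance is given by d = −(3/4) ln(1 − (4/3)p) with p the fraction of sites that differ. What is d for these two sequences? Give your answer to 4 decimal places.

0.3149

The sequences differ at positions 5 (C/G), 8 (U/G), 17 (A/G), 20 (A/U), 21 (C/A), 24 (C/U), 29 (A/U), 31 (C/G), 35 (U/C).
p = 9/35 = 0.257143.
d = −0.75 · ln(1 − (4/3)·0.257143) = −0.75 · ln(0.657143) = −0.75 · (-0.419854) = 0.3149.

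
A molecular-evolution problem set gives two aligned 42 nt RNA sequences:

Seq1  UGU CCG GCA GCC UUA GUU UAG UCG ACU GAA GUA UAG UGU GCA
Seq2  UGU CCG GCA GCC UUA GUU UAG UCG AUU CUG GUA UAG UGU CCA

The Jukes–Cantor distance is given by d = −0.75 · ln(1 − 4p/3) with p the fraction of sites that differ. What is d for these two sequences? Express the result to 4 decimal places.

0.1296

The sequences differ at positions 26 (C/U), 28 (G/C), 29 (A/U), 30 (A/G), 40 (G/C).
p = 5/42 = 0.119048.
d = −0.75 · ln(1 − (4/3)·0.119048) = −0.75 · ln(0.841269) = −0.75 · (-0.172844) = 0.1296.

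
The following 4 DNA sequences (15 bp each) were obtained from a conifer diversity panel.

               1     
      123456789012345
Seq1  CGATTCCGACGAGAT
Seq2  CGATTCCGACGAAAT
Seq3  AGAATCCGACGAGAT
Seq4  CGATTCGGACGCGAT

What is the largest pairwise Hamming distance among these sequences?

4

Pairwise Hamming distances:
  Seq1 vs Seq2: 1
  Seq1 vs Seq3: 2
  Seq1 vs Seq4: 2
  Seq2 vs Seq3: 3
  Seq2 vs Seq4: 3
  Seq3 vs Seq4: 4
The largest is 4, between Seq3 and Seq4.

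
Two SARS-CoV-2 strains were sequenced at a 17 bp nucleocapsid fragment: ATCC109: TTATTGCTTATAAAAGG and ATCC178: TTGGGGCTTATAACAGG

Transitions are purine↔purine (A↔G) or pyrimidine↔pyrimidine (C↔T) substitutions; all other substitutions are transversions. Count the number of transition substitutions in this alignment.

1

Differing sites — 3:A/G (Ti); 4:T/G (Tv); 5:T/G (Tv); 14:A/C (Tv).
Of the 4 differences, 1 transition and 3 transversions, so the answer is 1.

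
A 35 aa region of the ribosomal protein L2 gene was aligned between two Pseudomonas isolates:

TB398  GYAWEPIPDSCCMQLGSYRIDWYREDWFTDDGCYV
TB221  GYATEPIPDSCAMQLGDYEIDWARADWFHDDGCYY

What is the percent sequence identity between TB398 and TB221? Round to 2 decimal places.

77.14%

Mismatches occur at site 4 (W↔T), site 12 (C↔A), site 17 (S↔D), site 19 (R↔E), site 23 (Y↔A), site 25 (E↔A), site 29 (T↔H), site 35 (V↔Y).
27 of the 35 sites match, so the percent identity is 27/35 × 100 = 77.14%.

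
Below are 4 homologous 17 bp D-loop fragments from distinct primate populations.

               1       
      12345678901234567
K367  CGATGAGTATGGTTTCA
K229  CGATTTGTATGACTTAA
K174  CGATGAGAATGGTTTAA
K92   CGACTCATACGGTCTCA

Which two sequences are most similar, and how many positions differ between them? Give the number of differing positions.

Pairwise Hamming distances:
  K367 vs K229: 5
  K367 vs K174: 2
  K367 vs K92: 6
  K229 vs K174: 5
  K229 vs K92: 8
  K174 vs K92: 8
The smallest is 2, between K367 and K174.

2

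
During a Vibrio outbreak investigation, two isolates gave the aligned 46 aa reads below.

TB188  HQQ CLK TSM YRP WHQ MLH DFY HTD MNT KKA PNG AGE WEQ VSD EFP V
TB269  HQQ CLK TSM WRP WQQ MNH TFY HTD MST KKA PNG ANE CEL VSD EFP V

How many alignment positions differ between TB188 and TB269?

The sequences differ at positions 10 (Y/W), 14 (H/Q), 17 (L/N), 19 (D/T), 26 (N/S), 35 (G/N), 37 (W/C), 39 (Q/L).
That gives 8 mismatches out of 46 aligned sites, so the Hamming distance is 8.

8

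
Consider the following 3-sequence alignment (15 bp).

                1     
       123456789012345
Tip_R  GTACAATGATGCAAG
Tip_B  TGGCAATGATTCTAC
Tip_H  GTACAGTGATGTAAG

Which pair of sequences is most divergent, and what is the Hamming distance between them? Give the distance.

Pairwise Hamming distances:
  Tip_R vs Tip_B: 6
  Tip_R vs Tip_H: 2
  Tip_B vs Tip_H: 8
The largest is 8, between Tip_B and Tip_H.

8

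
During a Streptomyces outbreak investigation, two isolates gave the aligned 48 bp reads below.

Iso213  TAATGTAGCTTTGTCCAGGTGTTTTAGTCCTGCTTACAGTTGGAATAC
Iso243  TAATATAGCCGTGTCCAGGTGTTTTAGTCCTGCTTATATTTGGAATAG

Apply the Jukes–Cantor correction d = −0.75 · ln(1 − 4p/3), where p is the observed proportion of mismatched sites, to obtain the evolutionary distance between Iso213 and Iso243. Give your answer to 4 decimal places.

The sequences differ at positions 5 (G/A), 10 (T/C), 11 (T/G), 37 (C/T), 39 (G/T), 48 (C/G).
p = 6/48 = 0.125000.
d = −0.75 · ln(1 − (4/3)·0.125000) = −0.75 · ln(0.833333) = −0.75 · (-0.182322) = 0.1367.

0.1367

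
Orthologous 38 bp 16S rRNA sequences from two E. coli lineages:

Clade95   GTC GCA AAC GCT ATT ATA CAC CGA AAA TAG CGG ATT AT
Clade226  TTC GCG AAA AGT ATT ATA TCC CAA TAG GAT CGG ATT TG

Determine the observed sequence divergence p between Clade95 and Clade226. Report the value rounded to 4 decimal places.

0.3684

The sequences differ at positions 1 (G/T), 6 (A/G), 9 (C/A), 10 (G/A), 11 (C/G), 19 (C/T), 20 (A/C), 23 (G/A), 25 (A/T), 27 (A/G), 28 (T/G), 30 (G/T), 37 (A/T), 38 (T/G).
There are 14 differences over 38 sites, so p = 14/38 = 0.3684.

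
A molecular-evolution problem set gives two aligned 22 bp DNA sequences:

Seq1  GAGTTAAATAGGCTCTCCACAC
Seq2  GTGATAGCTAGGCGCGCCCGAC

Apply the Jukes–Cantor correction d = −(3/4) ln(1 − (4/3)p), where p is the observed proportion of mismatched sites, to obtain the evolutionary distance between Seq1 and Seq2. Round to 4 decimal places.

0.4975

The sequences differ at positions 2 (A/T), 4 (T/A), 7 (A/G), 8 (A/C), 14 (T/G), 16 (T/G), 19 (A/C), 20 (C/G).
p = 8/22 = 0.363636.
d = −0.75 · ln(1 − (4/3)·0.363636) = −0.75 · ln(0.515152) = −0.75 · (-0.663293) = 0.4975.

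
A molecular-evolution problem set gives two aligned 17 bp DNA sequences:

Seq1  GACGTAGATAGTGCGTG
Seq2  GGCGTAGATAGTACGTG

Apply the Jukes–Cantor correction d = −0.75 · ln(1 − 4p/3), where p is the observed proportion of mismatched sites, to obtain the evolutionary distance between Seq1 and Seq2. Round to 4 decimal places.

0.1280

Differing sites — 2:A/G; 13:G/A.
p = 2/17 = 0.117647.
d = −0.75 · ln(1 − (4/3)·0.117647) = −0.75 · ln(0.843137) = −0.75 · (-0.170626) = 0.1280.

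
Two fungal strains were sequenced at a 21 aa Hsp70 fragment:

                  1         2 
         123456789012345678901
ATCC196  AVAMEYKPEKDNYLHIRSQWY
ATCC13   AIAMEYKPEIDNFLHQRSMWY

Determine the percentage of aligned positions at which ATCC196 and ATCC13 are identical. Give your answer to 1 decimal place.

Mismatches occur at site 2 (V→I), site 10 (K→I), site 13 (Y→F), site 16 (I→Q), site 19 (Q→M).
16 of the 21 sites match, so the percent identity is 16/21 × 100 = 76.2%.

76.2%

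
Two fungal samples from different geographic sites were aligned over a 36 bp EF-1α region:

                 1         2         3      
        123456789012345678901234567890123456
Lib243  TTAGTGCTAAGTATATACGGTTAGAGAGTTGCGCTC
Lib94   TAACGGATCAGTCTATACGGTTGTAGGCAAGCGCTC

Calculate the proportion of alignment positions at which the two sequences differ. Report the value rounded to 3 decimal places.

Differing sites — 2:T/A; 4:G/C; 5:T/G; 7:C/A; 9:A/C; 13:A/C; 23:A/G; 24:G/T; 27:A/G; 28:G/C; 29:T/A; 30:T/A.
There are 12 differences over 36 sites, so p = 12/36 = 0.333.

0.333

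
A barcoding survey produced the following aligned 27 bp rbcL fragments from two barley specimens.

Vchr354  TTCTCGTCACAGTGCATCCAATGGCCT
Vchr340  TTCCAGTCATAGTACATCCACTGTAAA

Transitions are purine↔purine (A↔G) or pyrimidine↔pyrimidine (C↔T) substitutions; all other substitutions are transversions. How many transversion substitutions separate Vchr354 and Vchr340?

6

Mismatches occur at site 4 (T/C, transition), site 5 (C/A, transversion), site 10 (C/T, transition), site 14 (G/A, transition), site 21 (A/C, transversion), site 24 (G/T, transversion), site 25 (C/A, transversion), site 26 (C/A, transversion), site 27 (T/A, transversion).
Of the 9 differences, 3 transitions and 6 transversions, so the answer is 6.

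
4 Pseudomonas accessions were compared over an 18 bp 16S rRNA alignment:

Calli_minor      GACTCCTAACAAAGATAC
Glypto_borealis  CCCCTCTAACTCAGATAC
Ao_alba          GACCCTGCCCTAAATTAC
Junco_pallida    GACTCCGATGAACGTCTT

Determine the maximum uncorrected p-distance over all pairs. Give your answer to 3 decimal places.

0.778

Pairwise Hamming distances:
  Calli_minor vs Glypto_borealis: 6
  Calli_minor vs Ao_alba: 8
  Calli_minor vs Junco_pallida: 8
  Glypto_borealis vs Ao_alba: 10
  Glypto_borealis vs Junco_pallida: 14
  Ao_alba vs Junco_pallida: 11
The largest is 14 mismatches, between Glypto_borealis and Junco_pallida; p = 14/18 = 0.778.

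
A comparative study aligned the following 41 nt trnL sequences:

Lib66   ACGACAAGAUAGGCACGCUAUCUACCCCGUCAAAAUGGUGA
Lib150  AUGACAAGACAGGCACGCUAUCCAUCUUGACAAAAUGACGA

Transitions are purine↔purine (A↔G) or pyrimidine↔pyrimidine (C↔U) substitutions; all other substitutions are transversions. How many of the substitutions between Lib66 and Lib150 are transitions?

8

The sequences differ at positions 2 (C/U, transition), 10 (U/C, transition), 23 (U/C, transition), 25 (C/U, transition), 27 (C/U, transition), 28 (C/U, transition), 30 (U/A, transversion), 38 (G/A, transition), 39 (U/C, transition).
Of the 9 differences, 8 transitions and 1 transversion, so the answer is 8.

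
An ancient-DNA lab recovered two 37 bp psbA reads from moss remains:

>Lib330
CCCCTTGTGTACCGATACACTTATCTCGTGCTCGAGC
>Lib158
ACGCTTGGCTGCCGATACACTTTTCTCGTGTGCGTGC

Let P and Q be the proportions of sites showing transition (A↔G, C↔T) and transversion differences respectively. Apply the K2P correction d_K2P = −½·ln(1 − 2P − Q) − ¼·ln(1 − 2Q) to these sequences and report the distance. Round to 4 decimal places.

Mismatches occur at site 1 (C→A, transversion), site 3 (C→G, transversion), site 8 (T→G, transversion), site 9 (G→C, transversion), site 11 (A→G, transition), site 23 (A→T, transversion), site 31 (C→T, transition), site 32 (T→G, transversion), site 35 (A→T, transversion).
Of the 9 differences, 2 transitions and 7 transversions over 37 sites: P = 2/37 = 0.054054, Q = 7/37 = 0.189189.
d = −0.5·ln(0.702703) − 0.25·ln(0.621622) = −0.5·(-0.352821) − 0.25·(-0.475423) = 0.2953.

0.2953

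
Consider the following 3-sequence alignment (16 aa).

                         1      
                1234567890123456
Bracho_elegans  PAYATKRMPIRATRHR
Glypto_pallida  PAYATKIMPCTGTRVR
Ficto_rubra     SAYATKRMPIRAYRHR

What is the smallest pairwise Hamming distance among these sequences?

Pairwise Hamming distances:
  Bracho_elegans vs Glypto_pallida: 5
  Bracho_elegans vs Ficto_rubra: 2
  Glypto_pallida vs Ficto_rubra: 7
The smallest is 2, between Bracho_elegans and Ficto_rubra.

2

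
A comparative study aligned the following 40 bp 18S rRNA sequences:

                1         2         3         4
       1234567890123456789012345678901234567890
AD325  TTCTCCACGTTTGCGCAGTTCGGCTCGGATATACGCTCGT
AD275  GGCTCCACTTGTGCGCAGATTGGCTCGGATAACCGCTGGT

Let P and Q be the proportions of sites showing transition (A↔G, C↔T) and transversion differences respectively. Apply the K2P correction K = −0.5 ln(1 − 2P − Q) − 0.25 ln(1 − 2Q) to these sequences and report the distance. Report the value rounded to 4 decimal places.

Mismatches occur at site 1 (T→G, transversion), site 2 (T→G, transversion), site 9 (G→T, transversion), site 11 (T→G, transversion), site 19 (T→A, transversion), site 21 (C→T, transition), site 32 (T→A, transversion), site 33 (A→C, transversion), site 38 (C→G, transversion).
Of the 9 differences, 1 transition and 8 transversions over 40 sites: P = 1/40 = 0.025000, Q = 8/40 = 0.200000.
d = −0.5·ln(0.750000) − 0.25·ln(0.600000) = −0.5·(-0.287682) − 0.25·(-0.510826) = 0.2715.

0.2715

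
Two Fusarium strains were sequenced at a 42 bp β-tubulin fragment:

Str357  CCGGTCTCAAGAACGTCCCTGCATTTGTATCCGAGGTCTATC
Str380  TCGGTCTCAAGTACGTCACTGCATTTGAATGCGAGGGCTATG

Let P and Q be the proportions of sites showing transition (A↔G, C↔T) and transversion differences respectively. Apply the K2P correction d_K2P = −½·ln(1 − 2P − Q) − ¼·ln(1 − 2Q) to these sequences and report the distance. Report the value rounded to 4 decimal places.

The sequences differ at positions 1 (C/T, transition), 12 (A/T, transversion), 18 (C/A, transversion), 28 (T/A, transversion), 31 (C/G, transversion), 37 (T/G, transversion), 42 (C/G, transversion).
Of the 7 differences, 1 transition and 6 transversions over 42 sites: P = 1/42 = 0.023810, Q = 6/42 = 0.142857.
d = −0.5·ln(0.809523) − 0.25·ln(0.714286) = −0.5·(-0.211310) − 0.25·(-0.336472) = 0.1898.

0.1898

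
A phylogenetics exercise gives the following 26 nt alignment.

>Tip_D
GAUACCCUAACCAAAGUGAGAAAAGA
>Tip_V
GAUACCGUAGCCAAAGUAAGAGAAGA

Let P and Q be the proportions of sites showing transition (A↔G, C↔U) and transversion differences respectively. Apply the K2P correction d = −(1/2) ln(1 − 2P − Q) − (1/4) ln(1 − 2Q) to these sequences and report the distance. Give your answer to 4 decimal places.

0.1768

Differing sites — 7:C/G (Tv); 10:A/G (Ti); 18:G/A (Ti); 22:A/G (Ti).
Of the 4 differences, 3 transitions and 1 transversion over 26 sites: P = 3/26 = 0.115385, Q = 1/26 = 0.038462.
d = −0.5·ln(0.730768) − 0.25·ln(0.923076) = −0.5·(-0.313659) − 0.25·(-0.080044) = 0.1768.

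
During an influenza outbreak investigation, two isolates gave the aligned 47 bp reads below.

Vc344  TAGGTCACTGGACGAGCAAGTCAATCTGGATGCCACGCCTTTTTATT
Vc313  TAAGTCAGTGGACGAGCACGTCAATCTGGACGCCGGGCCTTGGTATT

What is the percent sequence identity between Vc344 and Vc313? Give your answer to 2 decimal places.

The sequences differ at positions 3 (G/A), 8 (C/G), 19 (A/C), 31 (T/C), 35 (A/G), 36 (C/G), 42 (T/G), 43 (T/G).
39 of the 47 sites match, so the percent identity is 39/47 × 100 = 82.98%.

82.98%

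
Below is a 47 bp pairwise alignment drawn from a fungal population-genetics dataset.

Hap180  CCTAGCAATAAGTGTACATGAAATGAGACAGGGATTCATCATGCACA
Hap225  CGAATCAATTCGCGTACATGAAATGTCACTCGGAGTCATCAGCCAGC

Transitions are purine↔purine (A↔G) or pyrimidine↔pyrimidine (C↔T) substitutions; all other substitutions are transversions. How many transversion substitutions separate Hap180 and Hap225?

14

Mismatches occur at site 2 (C/G, transversion), site 3 (T/A, transversion), site 5 (G/T, transversion), site 10 (A/T, transversion), site 11 (A/C, transversion), site 13 (T/C, transition), site 26 (A/T, transversion), site 27 (G/C, transversion), site 30 (A/T, transversion), site 31 (G/C, transversion), site 35 (T/G, transversion), site 42 (T/G, transversion), site 43 (G/C, transversion), site 46 (C/G, transversion), site 47 (A/C, transversion).
Of the 15 differences, 1 transition and 14 transversions, so the answer is 14.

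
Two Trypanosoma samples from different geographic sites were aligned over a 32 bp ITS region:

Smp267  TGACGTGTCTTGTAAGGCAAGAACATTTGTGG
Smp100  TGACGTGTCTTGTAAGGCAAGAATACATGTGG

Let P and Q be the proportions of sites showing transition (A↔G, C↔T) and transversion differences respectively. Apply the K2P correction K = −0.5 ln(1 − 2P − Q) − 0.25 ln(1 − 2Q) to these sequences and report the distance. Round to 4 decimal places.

0.1011

Differing sites — 24:C/T (Ti); 26:T/C (Ti); 27:T/A (Tv).
Of the 3 differences, 2 transitions and 1 transversion over 32 sites: P = 2/32 = 0.062500, Q = 1/32 = 0.031250.
d = −0.5·ln(0.843750) − 0.25·ln(0.937500) = −0.5·(-0.169899) − 0.25·(-0.064539) = 0.1011.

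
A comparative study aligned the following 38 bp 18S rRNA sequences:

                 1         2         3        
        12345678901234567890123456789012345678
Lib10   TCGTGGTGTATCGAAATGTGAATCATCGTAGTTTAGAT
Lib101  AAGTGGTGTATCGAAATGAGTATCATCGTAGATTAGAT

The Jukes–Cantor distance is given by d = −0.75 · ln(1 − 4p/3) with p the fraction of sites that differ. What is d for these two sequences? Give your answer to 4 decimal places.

0.1447

Mismatches occur at site 1 (T↔A), site 2 (C↔A), site 19 (T↔A), site 21 (A↔T), site 32 (T↔A).
p = 5/38 = 0.131579.
d = −0.75 · ln(1 − (4/3)·0.131579) = −0.75 · ln(0.824561) = −0.75 · (-0.192904) = 0.1447.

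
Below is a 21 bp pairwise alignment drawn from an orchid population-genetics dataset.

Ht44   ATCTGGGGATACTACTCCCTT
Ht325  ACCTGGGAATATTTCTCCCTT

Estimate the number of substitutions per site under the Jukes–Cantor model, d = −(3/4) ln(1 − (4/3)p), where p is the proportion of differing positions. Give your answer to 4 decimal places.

0.2197

Mismatches occur at site 2 (T/C), site 8 (G/A), site 12 (C/T), site 14 (A/T).
p = 4/21 = 0.190476.
d = −0.75 · ln(1 − (4/3)·0.190476) = −0.75 · ln(0.746032) = −0.75 · (-0.292987) = 0.2197.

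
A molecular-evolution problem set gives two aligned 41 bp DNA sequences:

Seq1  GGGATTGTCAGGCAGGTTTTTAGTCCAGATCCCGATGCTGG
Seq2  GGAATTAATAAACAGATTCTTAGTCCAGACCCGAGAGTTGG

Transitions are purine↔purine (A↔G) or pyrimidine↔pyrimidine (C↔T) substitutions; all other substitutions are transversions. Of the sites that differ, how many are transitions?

The sequences differ at positions 3 (G/A, transition), 7 (G/A, transition), 8 (T/A, transversion), 9 (C/T, transition), 11 (G/A, transition), 12 (G/A, transition), 16 (G/A, transition), 19 (T/C, transition), 30 (T/C, transition), 33 (C/G, transversion), 34 (G/A, transition), 35 (A/G, transition), 36 (T/A, transversion), 38 (C/T, transition).
Of the 14 differences, 11 transitions and 3 transversions, so the answer is 11.

11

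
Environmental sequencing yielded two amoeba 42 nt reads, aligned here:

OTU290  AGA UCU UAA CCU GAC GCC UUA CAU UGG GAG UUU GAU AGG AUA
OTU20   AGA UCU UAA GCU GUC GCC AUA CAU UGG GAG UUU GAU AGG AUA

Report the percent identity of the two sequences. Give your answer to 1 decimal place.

92.9%

The sequences differ at positions 10 (C/G), 14 (A/U), 19 (U/A).
39 of the 42 sites match, so the percent identity is 39/42 × 100 = 92.9%.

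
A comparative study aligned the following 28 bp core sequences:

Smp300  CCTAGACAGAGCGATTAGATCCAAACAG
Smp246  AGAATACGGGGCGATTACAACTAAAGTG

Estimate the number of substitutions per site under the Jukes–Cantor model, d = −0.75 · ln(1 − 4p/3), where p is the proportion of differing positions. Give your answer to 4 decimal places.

The sequences differ at positions 1 (C/A), 2 (C/G), 3 (T/A), 5 (G/T), 8 (A/G), 10 (A/G), 18 (G/C), 20 (T/A), 22 (C/T), 26 (C/G), 27 (A/T).
p = 11/28 = 0.392857.
d = −0.75 · ln(1 − (4/3)·0.392857) = −0.75 · ln(0.476191) = −0.75 · (-0.741936) = 0.5565.

0.5565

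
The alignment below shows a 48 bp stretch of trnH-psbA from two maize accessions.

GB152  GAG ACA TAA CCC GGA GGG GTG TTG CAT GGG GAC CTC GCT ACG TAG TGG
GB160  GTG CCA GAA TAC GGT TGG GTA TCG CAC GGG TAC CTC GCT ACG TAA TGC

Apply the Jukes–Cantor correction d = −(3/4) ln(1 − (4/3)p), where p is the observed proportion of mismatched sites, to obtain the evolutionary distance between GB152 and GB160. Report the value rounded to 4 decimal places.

0.3360

Differing sites — 2:A/T; 4:A/C; 7:T/G; 10:C/T; 11:C/A; 15:A/T; 16:G/T; 21:G/A; 23:T/C; 27:T/C; 31:G/T; 45:G/A; 48:G/C.
p = 13/48 = 0.270833.
d = −0.75 · ln(1 − (4/3)·0.270833) = −0.75 · ln(0.638889) = −0.75 · (-0.448025) = 0.3360.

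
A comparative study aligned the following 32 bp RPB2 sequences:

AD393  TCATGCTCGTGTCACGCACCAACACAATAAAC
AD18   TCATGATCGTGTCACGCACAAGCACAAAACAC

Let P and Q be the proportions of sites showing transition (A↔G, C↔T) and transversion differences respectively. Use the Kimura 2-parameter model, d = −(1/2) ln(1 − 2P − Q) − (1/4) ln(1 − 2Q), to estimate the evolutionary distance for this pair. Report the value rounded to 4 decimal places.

The sequences differ at positions 6 (C/A, transversion), 20 (C/A, transversion), 22 (A/G, transition), 28 (T/A, transversion), 30 (A/C, transversion).
Of the 5 differences, 1 transition and 4 transversions over 32 sites: P = 1/32 = 0.031250, Q = 4/32 = 0.125000.
d = −0.5·ln(0.812500) − 0.25·ln(0.750000) = −0.5·(-0.207639) − 0.25·(-0.287682) = 0.1757.

0.1757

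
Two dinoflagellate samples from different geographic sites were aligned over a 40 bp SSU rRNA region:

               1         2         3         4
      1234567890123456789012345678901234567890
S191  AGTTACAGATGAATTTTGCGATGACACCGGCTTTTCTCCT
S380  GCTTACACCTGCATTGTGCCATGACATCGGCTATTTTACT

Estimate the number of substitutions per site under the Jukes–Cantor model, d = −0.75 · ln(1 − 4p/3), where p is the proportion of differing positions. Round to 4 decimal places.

Differing sites — 1:A/G; 2:G/C; 8:G/C; 9:A/C; 12:A/C; 16:T/G; 20:G/C; 27:C/T; 33:T/A; 36:C/T; 38:C/A.
p = 11/40 = 0.275000.
d = −0.75 · ln(1 − (4/3)·0.275000) = −0.75 · ln(0.633333) = −0.75 · (-0.456759) = 0.3426.

0.3426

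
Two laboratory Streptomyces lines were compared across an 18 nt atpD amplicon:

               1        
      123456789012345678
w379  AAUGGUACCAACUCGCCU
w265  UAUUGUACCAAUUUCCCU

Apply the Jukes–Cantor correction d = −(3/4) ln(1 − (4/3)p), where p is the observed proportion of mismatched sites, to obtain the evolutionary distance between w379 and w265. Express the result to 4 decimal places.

Differing sites — 1:A/U; 4:G/U; 12:C/U; 14:C/U; 15:G/C.
p = 5/18 = 0.277778.
d = −0.75 · ln(1 − (4/3)·0.277778) = −0.75 · ln(0.629629) = −0.75 · (-0.462625) = 0.3470.

0.3470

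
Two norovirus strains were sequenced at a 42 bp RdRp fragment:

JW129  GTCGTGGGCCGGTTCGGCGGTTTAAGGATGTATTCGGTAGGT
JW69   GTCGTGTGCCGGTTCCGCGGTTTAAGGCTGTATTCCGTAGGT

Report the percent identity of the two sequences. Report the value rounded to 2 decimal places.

Mismatches occur at site 7 (G→T), site 16 (G→C), site 28 (A→C), site 36 (G→C).
38 of the 42 sites match, so the percent identity is 38/42 × 100 = 90.48%.

90.48%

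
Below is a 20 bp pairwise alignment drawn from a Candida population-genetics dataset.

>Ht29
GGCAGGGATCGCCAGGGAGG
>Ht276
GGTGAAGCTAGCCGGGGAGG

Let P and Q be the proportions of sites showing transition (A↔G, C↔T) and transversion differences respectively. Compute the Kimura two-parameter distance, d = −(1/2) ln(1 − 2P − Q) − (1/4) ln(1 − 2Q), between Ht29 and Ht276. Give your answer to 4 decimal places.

0.5139

Mismatches occur at site 3 (C→T, transition), site 4 (A→G, transition), site 5 (G→A, transition), site 6 (G→A, transition), site 8 (A→C, transversion), site 10 (C→A, transversion), site 14 (A→G, transition).
Of the 7 differences, 5 transitions and 2 transversions over 20 sites: P = 5/20 = 0.250000, Q = 2/20 = 0.100000.
d = −0.5·ln(0.400000) − 0.25·ln(0.800000) = −0.5·(-0.916291) − 0.25·(-0.223144) = 0.5139.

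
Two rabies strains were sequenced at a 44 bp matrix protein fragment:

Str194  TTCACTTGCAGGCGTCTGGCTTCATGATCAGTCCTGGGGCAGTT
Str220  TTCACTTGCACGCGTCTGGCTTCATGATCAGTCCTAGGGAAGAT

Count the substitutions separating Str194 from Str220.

4

The sequences differ at positions 11 (G/C), 36 (G/A), 40 (C/A), 43 (T/A).
That gives 4 mismatches out of 44 aligned sites, so the Hamming distance is 4.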